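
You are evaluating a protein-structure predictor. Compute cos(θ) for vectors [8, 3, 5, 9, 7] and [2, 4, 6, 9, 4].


A·B = 8·2 + 3·4 + 5·6 + 9·9 + 7·4 = 167
‖A‖ = √228 = 15.0997, ‖B‖ = √153 = 12.3693
cos = 167/(√228·√153) = 167/√34884 = 0.8941

0.8941


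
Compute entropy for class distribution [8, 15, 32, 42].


Probabilities: [8/97, 15/97, 32/97, 42/97] ≈ [0.0825, 0.1546, 0.3299, 0.433]
H = -((8/97)·log₂(8/97) + (15/97)·log₂(15/97) + (32/97)·log₂(32/97) + (42/97)·log₂(42/97))
  = 1.764 bits

1.764 bits


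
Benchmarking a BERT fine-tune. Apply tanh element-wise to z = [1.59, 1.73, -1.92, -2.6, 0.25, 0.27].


tanh(1.59) = 0.9201
tanh(1.73) = 0.9391
tanh(-1.92) = -0.9579
tanh(-2.6) = -0.989
tanh(0.25) = 0.2449
tanh(0.27) = 0.2636
result = [0.9201, 0.9391, -0.9579, -0.989, 0.2449, 0.2636]

[0.9201, 0.9391, -0.9579, -0.989, 0.2449, 0.2636]


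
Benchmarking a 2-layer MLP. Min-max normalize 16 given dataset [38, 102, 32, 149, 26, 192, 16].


min=16, max=192
(16-16)/(192-16) = 0/176 = 0.0

0.0


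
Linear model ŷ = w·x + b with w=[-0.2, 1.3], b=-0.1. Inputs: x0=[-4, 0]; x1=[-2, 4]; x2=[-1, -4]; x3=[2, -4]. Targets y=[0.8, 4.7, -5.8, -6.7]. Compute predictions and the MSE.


ŷ0 = (-0.2)·(-4) + (1.3)·(0) - 0.1 = 0.7
ŷ1 = (-0.2)·(-2) + (1.3)·(4) - 0.1 = 5.5
ŷ2 = (-0.2)·(-1) + (1.3)·(-4) - 0.1 = -5.1
ŷ3 = (-0.2)·(2) + (1.3)·(-4) - 0.1 = -5.7
errors² = [0.01, 0.64, 0.49, 1.0]
MSE = 2.1400/4 = 0.535

0.535


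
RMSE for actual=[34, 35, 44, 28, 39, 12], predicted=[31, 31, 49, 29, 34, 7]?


MSE = 101/6 = 16.8333
RMSE = √(101/6) = 4.1028

4.1028


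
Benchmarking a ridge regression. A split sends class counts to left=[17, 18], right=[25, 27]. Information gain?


Parent = [42, 45], H_parent = 0.9991
H_left = 0.9994 (n=35), H_right = 0.9989 (n=52)
H_children = (35/87)·0.9994 + (52/87)·0.9989 = 0.9991
IG = 0.9991 - 0.9991 = 0.0

0.0


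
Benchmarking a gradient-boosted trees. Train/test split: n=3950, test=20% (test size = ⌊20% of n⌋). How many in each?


Test = ⌊3950·20/100⌋ = 790
Train = 3950 - 790 = 3160

Train: 3160, Test: 790


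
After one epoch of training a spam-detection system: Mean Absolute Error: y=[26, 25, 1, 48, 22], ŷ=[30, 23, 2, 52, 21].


Absolute errors: |26-30|=4, |25-23|=2, |1-2|=1, |48-52|=4, |22-21|=1
Sum = 12
MAE = 12/5 = 12/5

12/5


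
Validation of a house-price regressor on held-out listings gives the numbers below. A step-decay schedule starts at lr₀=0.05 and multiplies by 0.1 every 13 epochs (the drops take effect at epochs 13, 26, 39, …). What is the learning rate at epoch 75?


n_drops = ⌊75/13⌋ = 5
lr = 0.05·0.1^5 = 0.05·0.00001 = 0.0000005

0.0000005


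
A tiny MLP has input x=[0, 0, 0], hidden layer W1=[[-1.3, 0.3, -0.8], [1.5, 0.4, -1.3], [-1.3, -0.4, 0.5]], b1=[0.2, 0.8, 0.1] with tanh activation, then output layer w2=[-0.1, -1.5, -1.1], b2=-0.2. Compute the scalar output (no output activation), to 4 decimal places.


z1[0] = (-1.3)·(0) + (0.3)·(0) + (-0.8)·(0) + 0.2 = 0.2
z1[1] = (1.5)·(0) + (0.4)·(0) + (-1.3)·(0) + 0.8 = 0.8
z1[2] = (-1.3)·(0) + (-0.4)·(0) + (0.5)·(0) + 0.1 = 0.1
h = tanh(z1) = [0.1974, 0.664, 0.0997]
output = (-0.1)·(0.1974) + (-1.5)·(0.664) + (-1.1)·(0.0997) - 0.2 = -1.3254

-1.3254


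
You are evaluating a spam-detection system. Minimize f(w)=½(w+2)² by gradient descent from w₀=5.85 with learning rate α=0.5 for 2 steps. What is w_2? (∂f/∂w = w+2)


step 1: grad = 5.85+2 = 7.85; w = 5.85 - 0.5·(7.85) = 1.925
step 2: grad = 1.925+2 = 3.925; w = 1.925 - 0.5·(3.925) = -0.0375

-0.0375


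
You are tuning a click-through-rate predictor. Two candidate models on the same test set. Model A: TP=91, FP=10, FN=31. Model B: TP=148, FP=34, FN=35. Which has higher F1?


Model A: P=91/101=0.901, R=91/122=0.7459, F1=2PR/(P+R)=2TP/(2TP+FP+FN)=182/223=0.8161
Model B: P=148/182=0.8132, R=148/183=0.8087, F1=2PR/(P+R)=2TP/(2TP+FP+FN)=296/365=0.811
0.8161 > 0.811 → Model A

Model A


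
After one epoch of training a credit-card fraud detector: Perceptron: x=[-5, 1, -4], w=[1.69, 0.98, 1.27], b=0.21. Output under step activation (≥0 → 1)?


z = (-5)·(1.69) + (1)·(0.98) + (-4)·(1.27) + 0.21
  = -12.34
step(z) = 0 (z<0)

0


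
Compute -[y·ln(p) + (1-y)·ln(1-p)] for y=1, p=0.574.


BCE = -[y·ln(p) + (1-y)·ln(1-p)]
= -1·ln(0.574) - 0
= -ln(0.574) = 0.5551

0.5551


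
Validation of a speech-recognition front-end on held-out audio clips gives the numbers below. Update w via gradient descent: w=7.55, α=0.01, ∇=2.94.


w_new = w - α·∇
= 7.55 - 0.01·2.94
= 7.55 - 0.0294
= 7.5206

7.5206


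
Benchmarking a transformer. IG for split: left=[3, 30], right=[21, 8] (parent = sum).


Parent = [24, 38], H_parent = 0.9629
H_left = 0.4395 (n=33), H_right = 0.8498 (n=29)
H_children = (33/62)·0.4395 + (29/62)·0.8498 = 0.6314
IG = 0.9629 - 0.6314 = 0.3315

0.3315


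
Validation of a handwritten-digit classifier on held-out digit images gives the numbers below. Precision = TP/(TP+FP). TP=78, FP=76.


Precision = TP/(TP+FP)
= 78/(78+76)
= 78/154 = 50.65%

50.65%


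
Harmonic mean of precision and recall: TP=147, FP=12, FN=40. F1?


Precision = 147/159 = 0.9245
Recall = 147/187 = 0.7861
F1 = 2·P·R/(P+R) = 2·TP/(2·TP+FP+FN) = 294/(294+12+40) = 294/346 = 0.8497

0.8497


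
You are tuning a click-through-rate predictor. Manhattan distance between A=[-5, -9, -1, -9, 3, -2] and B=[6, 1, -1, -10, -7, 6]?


d = |-5-6| + |-9-1| + |-1+ 1| + |-9+ 10| + |3+ 7| + |-2-6|
  = 11 + 10 + 0 + 1 + 10 + 8
  = 40

40


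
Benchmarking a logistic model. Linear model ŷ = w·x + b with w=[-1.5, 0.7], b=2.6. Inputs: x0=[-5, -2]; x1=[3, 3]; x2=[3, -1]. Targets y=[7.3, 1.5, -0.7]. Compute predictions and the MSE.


ŷ0 = (-1.5)·(-5) + (0.7)·(-2) + 2.6 = 8.7
ŷ1 = (-1.5)·(3) + (0.7)·(3) + 2.6 = 0.2
ŷ2 = (-1.5)·(3) + (0.7)·(-1) + 2.6 = -2.6
errors² = [1.96, 1.69, 3.61]
MSE = 7.2600/3 = 2.42

2.42


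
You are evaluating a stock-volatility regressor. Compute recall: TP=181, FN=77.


Recall = TP/(TP+FN)
= 181/(181+77)
= 181/258 = 70.16%

70.16%


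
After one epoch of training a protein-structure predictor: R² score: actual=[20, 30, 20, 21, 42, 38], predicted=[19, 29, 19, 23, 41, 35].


ȳ = 28.5
SS_res = Σ(y-ŷ)² = 17
SS_tot = Σ(y-ȳ)² = 475.5
R² = 1 - SS_res/SS_tot = 1 - 0.0358 = 0.9642

0.9642


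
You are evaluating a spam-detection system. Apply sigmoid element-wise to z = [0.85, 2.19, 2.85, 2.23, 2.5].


σ(0.85) = 1/(1+e^-0.85) = 0.7006
σ(2.19) = 1/(1+e^-2.19) = 0.8993
σ(2.85) = 1/(1+e^-2.85) = 0.9453
σ(2.23) = 1/(1+e^-2.23) = 0.9029
σ(2.5) = 1/(1+e^-2.5) = 0.9241
result = [0.7006, 0.8993, 0.9453, 0.9029, 0.9241]

[0.7006, 0.8993, 0.9453, 0.9029, 0.9241]


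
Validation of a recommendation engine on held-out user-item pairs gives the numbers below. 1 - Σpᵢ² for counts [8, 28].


Probabilities: [8/36, 28/36] ≈ [0.2222, 0.7778]
Σpᵢ² = (64 + 784)/36² = 848/1296
Gini = 1 - Σpᵢ² = 1 - 848/1296 = 0.3457

0.3457


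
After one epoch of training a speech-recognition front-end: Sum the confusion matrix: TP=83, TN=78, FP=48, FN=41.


Total = TP + TN + FP + FN
= 83 + 78 + 48 + 41
= 250
(Predicted positive: 131, predicted negative: 119)

250


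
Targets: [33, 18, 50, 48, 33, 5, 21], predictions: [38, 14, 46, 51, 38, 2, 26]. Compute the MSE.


Squared errors: (33-38)²=25, (18-14)²=16, (50-46)²=16, (48-51)²=9, (33-38)²=25, (5-2)²=9, (21-26)²=25
Sum = 125
MSE = 125/7 = 125/7

125/7


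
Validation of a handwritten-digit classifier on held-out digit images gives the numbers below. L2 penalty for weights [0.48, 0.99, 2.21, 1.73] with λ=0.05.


‖w‖₂² = (0.48)² + (0.99)² + (2.21)² + (1.73)²
     = 0.2304 + 0.9801 + 4.8841 + 2.9929
     = 9.0875
λ·‖w‖₂² = 0.05·9.0875 = 0.454375

0.454375


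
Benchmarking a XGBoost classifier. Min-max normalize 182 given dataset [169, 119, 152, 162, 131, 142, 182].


min=119, max=182
(182-119)/(182-119) = 63/63 = 1.0

1.0


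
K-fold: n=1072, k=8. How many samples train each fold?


Fold size = 1072/8 = 134
Training per fold = 1072 - 134 = 938

938


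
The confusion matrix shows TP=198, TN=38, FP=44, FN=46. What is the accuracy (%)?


Accuracy = (TP+TN)/(TP+TN+FP+FN)
= (198+38)/(326)
= 236/326 = 72.39%

72.39%


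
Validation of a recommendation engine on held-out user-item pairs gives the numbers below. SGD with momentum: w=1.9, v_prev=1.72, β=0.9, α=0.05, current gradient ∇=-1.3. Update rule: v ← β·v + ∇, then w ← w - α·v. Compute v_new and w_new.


v_new = 0.9·1.72 - 1.3 = 1.548 - 1.3 = 0.248
w_new = 1.9 - 0.05·0.248 = 1.9 - 0.0124 = 1.8876

v_new=0.248, w_new=1.8876


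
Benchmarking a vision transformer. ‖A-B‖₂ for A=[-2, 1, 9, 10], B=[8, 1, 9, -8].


d = √((-2-8)² + (1-1)² + (9-9)² + (10+ 8)²)
  = √(100 + 0 + 0 + 324)
  = √424 = 20.5913

20.5913


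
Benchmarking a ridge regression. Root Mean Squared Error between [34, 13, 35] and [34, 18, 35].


MSE = 25/3 = 8.3333
RMSE = √(25/3) = 2.8868

2.8868


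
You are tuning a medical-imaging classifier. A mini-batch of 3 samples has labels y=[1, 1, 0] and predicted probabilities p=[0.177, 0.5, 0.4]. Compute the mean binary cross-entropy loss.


L[0] = -ln(0.177) = 1.7316
L[1] = -ln(0.5) = 0.6931
L[2] = -ln(1-0.4) = -ln(0.6) = 0.5108
mean = (1.7316 + 0.6931 + 0.5108)/3 = 0.9785

0.9785


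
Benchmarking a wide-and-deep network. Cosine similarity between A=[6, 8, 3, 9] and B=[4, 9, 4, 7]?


A·B = 6·4 + 8·9 + 3·4 + 9·7 = 171
‖A‖ = √190 = 13.784, ‖B‖ = √162 = 12.7279
cos = 171/(√190·√162) = 171/√30780 = 0.9747

0.9747


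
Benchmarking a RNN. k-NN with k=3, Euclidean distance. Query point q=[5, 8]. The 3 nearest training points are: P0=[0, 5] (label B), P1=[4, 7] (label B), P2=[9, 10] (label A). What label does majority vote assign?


d(q,P0) = 5.831  (label B)
d(q,P1) = 1.4142  (label B)
d(q,P2) = 4.4721  (label A)
Votes: A=1, B=2
Majority → B

B


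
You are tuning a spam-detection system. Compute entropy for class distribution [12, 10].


Probabilities: [12/22, 10/22] ≈ [0.5455, 0.4545]
H = -((12/22)·log₂(12/22) + (10/22)·log₂(10/22))
  = 0.994 bits

0.994 bits


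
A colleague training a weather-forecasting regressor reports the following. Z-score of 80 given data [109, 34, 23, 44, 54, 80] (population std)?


μ = 57.3333, σ = 29.1414
z = (80 - 57.3333)/29.1414 = 0.7778

0.7778


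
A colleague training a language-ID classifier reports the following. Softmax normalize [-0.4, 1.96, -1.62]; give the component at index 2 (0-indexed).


Exponentials: e^-0.4=0.6703, e^1.96=7.0993, e^-1.62=0.1979
Sum = 7.9675
Softmax = [0.0841, 0.891, 0.0248]
p[2] = 0.1979/7.9675 = 0.0248

0.0248


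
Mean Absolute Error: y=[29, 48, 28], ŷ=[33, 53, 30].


Absolute errors: |29-33|=4, |48-53|=5, |28-30|=2
Sum = 11
MAE = 11/3 = 11/3

11/3


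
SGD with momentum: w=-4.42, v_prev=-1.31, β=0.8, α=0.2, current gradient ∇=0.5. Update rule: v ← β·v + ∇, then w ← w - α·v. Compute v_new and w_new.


v_new = 0.8·-1.31 + 0.5 = -1.048 + 0.5 = -0.548
w_new = -4.42 - 0.2·-0.548 = -4.42 + 0.1096 = -4.3104

v_new=-0.548, w_new=-4.3104


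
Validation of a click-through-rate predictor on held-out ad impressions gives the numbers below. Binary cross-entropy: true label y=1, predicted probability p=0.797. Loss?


BCE = -[y·ln(p) + (1-y)·ln(1-p)]
= -1·ln(0.797) - 0
= -ln(0.797) = 0.2269

0.2269


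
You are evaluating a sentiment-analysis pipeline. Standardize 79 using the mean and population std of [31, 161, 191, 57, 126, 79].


μ = 107.5, σ = 56.8499
z = (79 - 107.5)/56.8499 = -0.5013

-0.5013


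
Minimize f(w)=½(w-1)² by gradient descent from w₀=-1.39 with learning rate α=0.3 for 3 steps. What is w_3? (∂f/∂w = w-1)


step 1: grad = -1.39-1 = -2.39; w = -1.39 - 0.3·(-2.39) = -0.673
step 2: grad = -0.673-1 = -1.673; w = -0.673 - 0.3·(-1.673) = -0.1711
step 3: grad = -0.1711-1 = -1.1711; w = -0.1711 - 0.3·(-1.1711) = 0.18023

0.18023


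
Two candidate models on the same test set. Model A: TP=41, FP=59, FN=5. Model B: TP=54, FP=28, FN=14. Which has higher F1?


Model A: P=41/100=0.41, R=41/46=0.8913, F1=2PR/(P+R)=2TP/(2TP+FP+FN)=82/146=0.5616
Model B: P=54/82=0.6585, R=54/68=0.7941, F1=2PR/(P+R)=2TP/(2TP+FP+FN)=108/150=0.72
0.5616 < 0.72 → Model B

Model B


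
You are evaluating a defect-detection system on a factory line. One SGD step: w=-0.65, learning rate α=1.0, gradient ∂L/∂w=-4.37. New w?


w_new = w - α·∇
= -0.65 - 1.0·-4.37
= -0.65 + 4.37
= 3.72

3.72


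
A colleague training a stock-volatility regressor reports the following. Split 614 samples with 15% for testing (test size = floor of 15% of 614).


Test = ⌊614·15/100⌋ = 92
Train = 614 - 92 = 522

Train: 522, Test: 92


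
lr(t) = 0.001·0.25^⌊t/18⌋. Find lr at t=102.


n_drops = ⌊102/18⌋ = 5
lr = 0.001·0.25^5 = 0.001·0.0009765625 = 0.0000009765625

0.0000009765625


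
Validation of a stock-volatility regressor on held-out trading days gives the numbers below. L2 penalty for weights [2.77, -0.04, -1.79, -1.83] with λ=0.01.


‖w‖₂² = (2.77)² + (-0.04)² + (-1.79)² + (-1.83)²
     = 7.6729 + 0.0016 + 3.2041 + 3.3489
     = 14.2275
λ·‖w‖₂² = 0.01·14.2275 = 0.142275

0.142275


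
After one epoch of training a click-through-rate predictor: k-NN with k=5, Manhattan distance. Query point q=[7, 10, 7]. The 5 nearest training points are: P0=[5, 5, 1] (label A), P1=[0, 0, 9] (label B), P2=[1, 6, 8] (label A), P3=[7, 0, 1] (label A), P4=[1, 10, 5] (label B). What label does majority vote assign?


d(q,P0) = 13  (label A)
d(q,P1) = 19  (label B)
d(q,P2) = 11  (label A)
d(q,P3) = 16  (label A)
d(q,P4) = 8  (label B)
Votes: A=3, B=2
Majority → A

A


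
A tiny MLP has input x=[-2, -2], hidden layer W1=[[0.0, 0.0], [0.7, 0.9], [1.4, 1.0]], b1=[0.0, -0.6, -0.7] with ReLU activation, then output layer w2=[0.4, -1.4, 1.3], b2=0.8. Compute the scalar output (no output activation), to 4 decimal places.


z1[0] = (0.0)·(-2) + (0.0)·(-2) + 0.0 = 0.0
z1[1] = (0.7)·(-2) + (0.9)·(-2) - 0.6 = -3.8
z1[2] = (1.4)·(-2) + (1.0)·(-2) - 0.7 = -5.5
h = ReLU(z1) = [0.0, 0.0, 0.0]
output = (0.4)·(0.0) + (-1.4)·(0.0) + (1.3)·(0.0) + 0.8 = 0.8

0.8


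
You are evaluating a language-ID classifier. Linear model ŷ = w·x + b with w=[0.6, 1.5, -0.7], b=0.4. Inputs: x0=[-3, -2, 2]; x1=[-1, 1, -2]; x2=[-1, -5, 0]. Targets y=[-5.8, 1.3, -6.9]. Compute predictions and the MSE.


ŷ0 = (0.6)·(-3) + (1.5)·(-2) + (-0.7)·(2) + 0.4 = -5.8
ŷ1 = (0.6)·(-1) + (1.5)·(1) + (-0.7)·(-2) + 0.4 = 2.7
ŷ2 = (0.6)·(-1) + (1.5)·(-5) + (-0.7)·(0) + 0.4 = -7.7
errors² = [0.0, 1.96, 0.64]
MSE = 2.6000/3 = 0.8667

0.8667


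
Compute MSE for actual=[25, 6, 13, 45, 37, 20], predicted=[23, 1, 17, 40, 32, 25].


Squared errors: (25-23)²=4, (6-1)²=25, (13-17)²=16, (45-40)²=25, (37-32)²=25, (20-25)²=25
Sum = 120
MSE = 120/6 = 20

20


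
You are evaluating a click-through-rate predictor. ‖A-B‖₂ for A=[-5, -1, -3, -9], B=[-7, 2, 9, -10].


d = √((-5+ 7)² + (-1-2)² + (-3-9)² + (-9+ 10)²)
  = √(4 + 9 + 144 + 1)
  = √158 = 12.5698

12.5698


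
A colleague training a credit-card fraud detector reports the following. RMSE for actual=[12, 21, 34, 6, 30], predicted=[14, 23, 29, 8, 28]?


MSE = 41/5 = 8.2
RMSE = √(41/5) = 2.8636

2.8636


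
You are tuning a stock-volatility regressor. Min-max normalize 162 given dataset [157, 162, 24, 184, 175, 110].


min=24, max=184
(162-24)/(184-24) = 138/160 = 0.8625

0.8625


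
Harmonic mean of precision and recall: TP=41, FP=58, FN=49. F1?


Precision = 41/99 = 0.4141
Recall = 41/90 = 0.4556
F1 = 2·P·R/(P+R) = 2·TP/(2·TP+FP+FN) = 82/(82+58+49) = 82/189 = 0.4339

0.4339


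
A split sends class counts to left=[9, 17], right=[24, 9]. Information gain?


Parent = [33, 26], H_parent = 0.9898
H_left = 0.9306 (n=26), H_right = 0.8454 (n=33)
H_children = (26/59)·0.9306 + (33/59)·0.8454 = 0.8829
IG = 0.9898 - 0.8829 = 0.1069

0.1069


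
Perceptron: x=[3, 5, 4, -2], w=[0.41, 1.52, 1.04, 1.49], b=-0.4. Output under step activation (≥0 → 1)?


z = (3)·(0.41) + (5)·(1.52) + (4)·(1.04) + (-2)·(1.49) - 0.4
  = 9.61
step(z) = 1 (z≥0)

1


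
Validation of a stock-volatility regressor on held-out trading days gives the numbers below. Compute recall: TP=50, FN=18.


Recall = TP/(TP+FN)
= 50/(50+18)
= 50/68 = 73.53%

73.53%


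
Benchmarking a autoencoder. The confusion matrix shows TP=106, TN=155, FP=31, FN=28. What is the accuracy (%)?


Accuracy = (TP+TN)/(TP+TN+FP+FN)
= (106+155)/(320)
= 261/320 = 81.56%

81.56%


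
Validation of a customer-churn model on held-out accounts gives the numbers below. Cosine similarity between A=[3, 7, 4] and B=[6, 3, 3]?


A·B = 3·6 + 7·3 + 4·3 = 51
‖A‖ = √74 = 8.6023, ‖B‖ = √54 = 7.3485
cos = 51/(√74·√54) = 51/√3996 = 0.8068

0.8068


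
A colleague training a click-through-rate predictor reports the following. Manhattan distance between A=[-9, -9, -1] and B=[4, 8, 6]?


d = |-9-4| + |-9-8| + |-1-6|
  = 13 + 17 + 7
  = 37

37


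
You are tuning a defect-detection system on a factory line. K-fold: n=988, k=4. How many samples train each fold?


Fold size = 988/4 = 247
Training per fold = 988 - 247 = 741

741


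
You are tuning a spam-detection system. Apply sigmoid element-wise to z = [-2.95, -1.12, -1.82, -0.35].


σ(-2.95) = 1/(1+e^2.95) = 0.0497
σ(-1.12) = 1/(1+e^1.12) = 0.246
σ(-1.82) = 1/(1+e^1.82) = 0.1394
σ(-0.35) = 1/(1+e^0.35) = 0.4134
result = [0.0497, 0.246, 0.1394, 0.4134]

[0.0497, 0.246, 0.1394, 0.4134]


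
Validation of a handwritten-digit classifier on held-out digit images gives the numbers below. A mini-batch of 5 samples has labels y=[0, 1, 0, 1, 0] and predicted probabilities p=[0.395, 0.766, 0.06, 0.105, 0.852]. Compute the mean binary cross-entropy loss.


L[0] = -ln(1-0.395) = -ln(0.605) = 0.5025
L[1] = -ln(0.766) = 0.2666
L[2] = -ln(1-0.06) = -ln(0.94) = 0.0619
L[3] = -ln(0.105) = 2.2538
L[4] = -ln(1-0.852) = -ln(0.148) = 1.9105
mean = (0.5025 + 0.2666 + 0.0619 + 2.2538 + 1.9105)/5 = 0.9991

0.9991


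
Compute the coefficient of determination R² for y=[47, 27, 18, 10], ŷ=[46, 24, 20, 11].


ȳ = 25.5
SS_res = Σ(y-ŷ)² = 15
SS_tot = Σ(y-ȳ)² = 761
R² = 1 - SS_res/SS_tot = 1 - 0.0197 = 0.9803

0.9803


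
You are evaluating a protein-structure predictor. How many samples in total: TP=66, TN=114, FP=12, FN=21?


Total = TP + TN + FP + FN
= 66 + 114 + 12 + 21
= 213
(Predicted positive: 78, predicted negative: 135)

213


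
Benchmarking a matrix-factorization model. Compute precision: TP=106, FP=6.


Precision = TP/(TP+FP)
= 106/(106+6)
= 106/112 = 94.64%

94.64%


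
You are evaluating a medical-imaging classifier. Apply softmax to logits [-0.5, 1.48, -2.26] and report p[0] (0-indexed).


Exponentials: e^-0.5=0.6065, e^1.48=4.3929, e^-2.26=0.1044
Sum = 5.1038
Softmax = [0.1188, 0.8607, 0.0204]
p[0] = 0.6065/5.1038 = 0.1188

0.1188


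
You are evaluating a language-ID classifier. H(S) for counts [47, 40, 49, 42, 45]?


Probabilities: [47/223, 40/223, 49/223, 42/223, 45/223] ≈ [0.2108, 0.1794, 0.2197, 0.1883, 0.2018]
H = -((47/223)·log₂(47/223) + (40/223)·log₂(40/223) + (49/223)·log₂(49/223) + (42/223)·log₂(42/223) + (45/223)·log₂(45/223))
  = 2.3181 bits

2.3181 bits


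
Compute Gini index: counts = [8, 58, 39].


Probabilities: [8/105, 58/105, 39/105] ≈ [0.0762, 0.5524, 0.3714]
Σpᵢ² = (64 + 3364 + 1521)/105² = 4949/11025
Gini = 1 - Σpᵢ² = 1 - 4949/11025 = 0.5511

0.5511


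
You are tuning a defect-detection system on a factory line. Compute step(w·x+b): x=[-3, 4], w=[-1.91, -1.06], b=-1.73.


z = (-3)·(-1.91) + (4)·(-1.06) - 1.73
  = -0.24
step(z) = 0 (z<0)

0


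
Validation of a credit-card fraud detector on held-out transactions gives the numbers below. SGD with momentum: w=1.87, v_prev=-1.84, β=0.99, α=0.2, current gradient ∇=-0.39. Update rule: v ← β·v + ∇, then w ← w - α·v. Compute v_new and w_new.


v_new = 0.99·-1.84 - 0.39 = -1.8216 - 0.39 = -2.2116
w_new = 1.87 - 0.2·-2.2116 = 1.87 + 0.44232 = 2.31232

v_new=-2.2116, w_new=2.31232


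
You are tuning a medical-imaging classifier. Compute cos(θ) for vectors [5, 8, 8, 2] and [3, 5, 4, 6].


A·B = 5·3 + 8·5 + 8·4 + 2·6 = 99
‖A‖ = √157 = 12.53, ‖B‖ = √86 = 9.2736
cos = 99/(√157·√86) = 99/√13502 = 0.852

0.852


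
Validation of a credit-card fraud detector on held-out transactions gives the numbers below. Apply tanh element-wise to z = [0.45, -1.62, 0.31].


tanh(0.45) = 0.4219
tanh(-1.62) = -0.9246
tanh(0.31) = 0.3004
result = [0.4219, -0.9246, 0.3004]

[0.4219, -0.9246, 0.3004]


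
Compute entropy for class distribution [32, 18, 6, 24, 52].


Probabilities: [32/132, 18/132, 6/132, 24/132, 52/132] ≈ [0.2424, 0.1364, 0.0455, 0.1818, 0.3939]
H = -((32/132)·log₂(32/132) + (18/132)·log₂(18/132) + (6/132)·log₂(6/132) + (24/132)·log₂(24/132) + (52/132)·log₂(52/132))
  = 2.0669 bits

2.0669 bits


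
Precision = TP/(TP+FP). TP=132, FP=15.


Precision = TP/(TP+FP)
= 132/(132+15)
= 132/147 = 89.8%

89.8%


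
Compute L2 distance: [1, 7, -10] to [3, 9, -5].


d = √((1-3)² + (7-9)² + (-10+ 5)²)
  = √(4 + 4 + 25)
  = √33 = 5.7446

5.7446


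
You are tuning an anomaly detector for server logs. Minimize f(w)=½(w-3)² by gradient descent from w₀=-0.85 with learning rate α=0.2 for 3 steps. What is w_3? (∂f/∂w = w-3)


step 1: grad = -0.85-3 = -3.85; w = -0.85 - 0.2·(-3.85) = -0.08
step 2: grad = -0.08-3 = -3.08; w = -0.08 - 0.2·(-3.08) = 0.536
step 3: grad = 0.536-3 = -2.464; w = 0.536 - 0.2·(-2.464) = 1.0288

1.0288


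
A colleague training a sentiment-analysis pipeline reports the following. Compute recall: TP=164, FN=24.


Recall = TP/(TP+FN)
= 164/(164+24)
= 164/188 = 87.23%

87.23%


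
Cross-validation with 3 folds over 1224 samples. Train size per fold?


Fold size = 1224/3 = 408
Training per fold = 1224 - 408 = 816

816


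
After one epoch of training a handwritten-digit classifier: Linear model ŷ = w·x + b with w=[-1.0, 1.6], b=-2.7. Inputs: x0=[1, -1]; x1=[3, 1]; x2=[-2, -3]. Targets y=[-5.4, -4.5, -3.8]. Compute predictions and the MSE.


ŷ0 = (-1.0)·(1) + (1.6)·(-1) - 2.7 = -5.3
ŷ1 = (-1.0)·(3) + (1.6)·(1) - 2.7 = -4.1
ŷ2 = (-1.0)·(-2) + (1.6)·(-3) - 2.7 = -5.5
errors² = [0.01, 0.16, 2.89]
MSE = 3.0600/3 = 1.02

1.02


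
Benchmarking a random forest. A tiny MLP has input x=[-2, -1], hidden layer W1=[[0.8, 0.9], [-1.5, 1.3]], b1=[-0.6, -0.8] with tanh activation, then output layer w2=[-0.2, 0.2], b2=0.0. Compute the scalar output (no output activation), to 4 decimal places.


z1[0] = (0.8)·(-2) + (0.9)·(-1) - 0.6 = -3.1
z1[1] = (-1.5)·(-2) + (1.3)·(-1) - 0.8 = 0.9
h = tanh(z1) = [-0.9959, 0.7163]
output = (-0.2)·(-0.9959) + (0.2)·(0.7163) + 0.0 = 0.3424

0.3424


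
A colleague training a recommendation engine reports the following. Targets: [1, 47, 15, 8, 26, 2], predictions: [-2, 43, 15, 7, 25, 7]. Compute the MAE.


Absolute errors: |1+ 2|=3, |47-43|=4, |15-15|=0, |8-7|=1, |26-25|=1, |2-7|=5
Sum = 14
MAE = 14/6 = 7/3

7/3


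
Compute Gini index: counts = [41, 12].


Probabilities: [41/53, 12/53] ≈ [0.7736, 0.2264]
Σpᵢ² = (1681 + 144)/53² = 1825/2809
Gini = 1 - Σpᵢ² = 1 - 1825/2809 = 0.3503

0.3503


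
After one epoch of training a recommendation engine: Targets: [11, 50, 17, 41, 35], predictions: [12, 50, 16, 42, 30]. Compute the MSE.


Squared errors: (11-12)²=1, (50-50)²=0, (17-16)²=1, (41-42)²=1, (35-30)²=25
Sum = 28
MSE = 28/5 = 28/5

28/5


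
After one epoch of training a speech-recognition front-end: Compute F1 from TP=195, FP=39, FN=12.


Precision = 195/234 = 0.8333
Recall = 195/207 = 0.942
F1 = 2·P·R/(P+R) = 2·TP/(2·TP+FP+FN) = 390/(390+39+12) = 390/441 = 0.8844

0.8844


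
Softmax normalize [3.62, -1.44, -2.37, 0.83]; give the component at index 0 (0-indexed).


Exponentials: e^3.62=37.3376, e^-1.44=0.2369, e^-2.37=0.0935, e^0.83=2.2933
Sum = 39.9613
Softmax = [0.9343, 0.0059, 0.0023, 0.0574]
p[0] = 37.3376/39.9613 = 0.9343

0.9343


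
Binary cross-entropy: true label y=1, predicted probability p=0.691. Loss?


BCE = -[y·ln(p) + (1-y)·ln(1-p)]
= -1·ln(0.691) - 0
= -ln(0.691) = 0.3696

0.3696


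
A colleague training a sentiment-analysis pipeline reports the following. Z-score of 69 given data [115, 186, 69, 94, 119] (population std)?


μ = 116.6, σ = 38.9903
z = (69 - 116.6)/38.9903 = -1.2208

-1.2208


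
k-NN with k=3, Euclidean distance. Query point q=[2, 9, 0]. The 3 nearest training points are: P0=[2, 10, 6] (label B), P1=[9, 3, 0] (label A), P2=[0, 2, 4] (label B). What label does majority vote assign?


d(q,P0) = 6.0828  (label B)
d(q,P1) = 9.2195  (label A)
d(q,P2) = 8.3066  (label B)
Votes: A=1, B=2
Majority → B

B


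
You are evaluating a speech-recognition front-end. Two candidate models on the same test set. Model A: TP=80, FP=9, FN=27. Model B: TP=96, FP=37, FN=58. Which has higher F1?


Model A: P=80/89=0.8989, R=80/107=0.7477, F1=2PR/(P+R)=2TP/(2TP+FP+FN)=160/196=0.8163
Model B: P=96/133=0.7218, R=96/154=0.6234, F1=2PR/(P+R)=2TP/(2TP+FP+FN)=192/287=0.669
0.8163 > 0.669 → Model A

Model A


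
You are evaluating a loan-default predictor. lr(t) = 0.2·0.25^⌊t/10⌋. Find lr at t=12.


n_drops = ⌊12/10⌋ = 1
lr = 0.2·0.25^1 = 0.2·0.25 = 0.05

0.05


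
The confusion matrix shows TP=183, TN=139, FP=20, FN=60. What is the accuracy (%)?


Accuracy = (TP+TN)/(TP+TN+FP+FN)
= (183+139)/(402)
= 322/402 = 80.1%

80.1%


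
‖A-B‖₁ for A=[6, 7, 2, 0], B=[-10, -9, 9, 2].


d = |6+ 10| + |7+ 9| + |2-9| + |0-2|
  = 16 + 16 + 7 + 2
  = 41

41


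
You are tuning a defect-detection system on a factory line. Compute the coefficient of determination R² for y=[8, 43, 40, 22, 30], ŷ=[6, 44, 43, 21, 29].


ȳ = 28.6
SS_res = Σ(y-ŷ)² = 16
SS_tot = Σ(y-ȳ)² = 807.2
R² = 1 - SS_res/SS_tot = 1 - 0.0198 = 0.9802

0.9802


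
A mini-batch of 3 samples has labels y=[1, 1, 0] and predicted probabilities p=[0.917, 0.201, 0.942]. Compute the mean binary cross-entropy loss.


L[0] = -ln(0.917) = 0.0866
L[1] = -ln(0.201) = 1.6045
L[2] = -ln(1-0.942) = -ln(0.058) = 2.8473
mean = (0.0866 + 1.6045 + 2.8473)/3 = 1.5128

1.5128


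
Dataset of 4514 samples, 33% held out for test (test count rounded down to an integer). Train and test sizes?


Test = ⌊4514·33/100⌋ = 1489
Train = 4514 - 1489 = 3025

Train: 3025, Test: 1489


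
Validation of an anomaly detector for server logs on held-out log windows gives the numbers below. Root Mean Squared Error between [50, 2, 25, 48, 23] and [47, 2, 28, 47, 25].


MSE = 23/5 = 4.6
RMSE = √(23/5) = 2.1448

2.1448


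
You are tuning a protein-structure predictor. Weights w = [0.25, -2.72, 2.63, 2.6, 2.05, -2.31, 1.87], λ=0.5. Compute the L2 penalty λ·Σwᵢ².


‖w‖₂² = (0.25)² + (-2.72)² + (2.63)² + (2.6)² + (2.05)² + (-2.31)² + (1.87)²
     = 0.0625 + 7.3984 + 6.9169 + 6.76 + 4.2025 + 5.3361 + 3.4969
     = 34.1733
λ·‖w‖₂² = 0.5·34.1733 = 17.08665

17.08665


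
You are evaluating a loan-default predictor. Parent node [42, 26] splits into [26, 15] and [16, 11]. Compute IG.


Parent = [42, 26], H_parent = 0.9597
H_left = 0.9474 (n=41), H_right = 0.9751 (n=27)
H_children = (41/68)·0.9474 + (27/68)·0.9751 = 0.9584
IG = 0.9597 - 0.9584 = 0.0013

0.0013


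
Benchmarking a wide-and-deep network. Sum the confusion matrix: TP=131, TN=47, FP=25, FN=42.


Total = TP + TN + FP + FN
= 131 + 47 + 25 + 42
= 245
(Predicted positive: 156, predicted negative: 89)

245


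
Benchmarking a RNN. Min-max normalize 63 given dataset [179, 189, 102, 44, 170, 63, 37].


min=37, max=189
(63-37)/(189-37) = 26/152 = 0.1711

0.1711


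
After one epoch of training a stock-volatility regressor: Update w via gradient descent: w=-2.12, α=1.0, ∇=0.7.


w_new = w - α·∇
= -2.12 - 1.0·0.7
= -2.12 - 0.7
= -2.82

-2.82


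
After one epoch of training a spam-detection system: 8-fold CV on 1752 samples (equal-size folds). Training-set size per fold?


Fold size = 1752/8 = 219
Training per fold = 1752 - 219 = 1533

1533


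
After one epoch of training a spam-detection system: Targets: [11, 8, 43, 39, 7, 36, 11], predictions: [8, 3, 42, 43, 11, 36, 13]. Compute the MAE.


Absolute errors: |11-8|=3, |8-3|=5, |43-42|=1, |39-43|=4, |7-11|=4, |36-36|=0, |11-13|=2
Sum = 19
MAE = 19/7 = 19/7

19/7


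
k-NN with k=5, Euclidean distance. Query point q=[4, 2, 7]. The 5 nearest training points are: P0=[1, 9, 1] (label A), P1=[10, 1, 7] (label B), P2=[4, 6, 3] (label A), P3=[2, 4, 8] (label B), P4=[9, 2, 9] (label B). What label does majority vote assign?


d(q,P0) = 9.6954  (label A)
d(q,P1) = 6.0828  (label B)
d(q,P2) = 5.6569  (label A)
d(q,P3) = 3.0  (label B)
d(q,P4) = 5.3852  (label B)
Votes: A=2, B=3
Majority → B

B


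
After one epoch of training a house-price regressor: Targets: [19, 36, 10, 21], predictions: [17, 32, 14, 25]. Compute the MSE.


Squared errors: (19-17)²=4, (36-32)²=16, (10-14)²=16, (21-25)²=16
Sum = 52
MSE = 52/4 = 13

13


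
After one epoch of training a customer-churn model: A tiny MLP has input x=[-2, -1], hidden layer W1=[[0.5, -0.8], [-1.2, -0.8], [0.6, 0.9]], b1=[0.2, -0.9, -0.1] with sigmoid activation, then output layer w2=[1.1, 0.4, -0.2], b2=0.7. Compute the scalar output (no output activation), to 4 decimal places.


z1[0] = (0.5)·(-2) + (-0.8)·(-1) + 0.2 = 0.0
z1[1] = (-1.2)·(-2) + (-0.8)·(-1) - 0.9 = 2.3
z1[2] = (0.6)·(-2) + (0.9)·(-1) - 0.1 = -2.2
h = sigmoid(z1) = [0.5, 0.9089, 0.0998]
output = (1.1)·(0.5) + (0.4)·(0.9089) + (-0.2)·(0.0998) + 0.7 = 1.5936

1.5936


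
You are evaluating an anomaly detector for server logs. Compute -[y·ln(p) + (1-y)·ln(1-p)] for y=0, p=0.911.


BCE = -[y·ln(p) + (1-y)·ln(1-p)]
= -0 - 1·ln(1-0.911)
= -ln(0.089) = 2.4191

2.4191


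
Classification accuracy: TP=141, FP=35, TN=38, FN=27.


Accuracy = (TP+TN)/(TP+TN+FP+FN)
= (141+38)/(241)
= 179/241 = 74.27%

74.27%


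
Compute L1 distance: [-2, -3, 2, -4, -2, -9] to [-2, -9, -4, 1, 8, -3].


d = |-2+ 2| + |-3+ 9| + |2+ 4| + |-4-1| + |-2-8| + |-9+ 3|
  = 0 + 6 + 6 + 5 + 10 + 6
  = 33

33


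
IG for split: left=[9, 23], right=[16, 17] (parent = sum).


Parent = [25, 40], H_parent = 0.9612
H_left = 0.8571 (n=32), H_right = 0.9993 (n=33)
H_children = (32/65)·0.8571 + (33/65)·0.9993 = 0.9293
IG = 0.9612 - 0.9293 = 0.0319

0.0319


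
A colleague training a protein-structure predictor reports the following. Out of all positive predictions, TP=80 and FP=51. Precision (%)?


Precision = TP/(TP+FP)
= 80/(80+51)
= 80/131 = 61.07%

61.07%


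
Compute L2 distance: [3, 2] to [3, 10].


d = √((3-3)² + (2-10)²)
  = √(0 + 64)
  = √64 = 8.0

8.0


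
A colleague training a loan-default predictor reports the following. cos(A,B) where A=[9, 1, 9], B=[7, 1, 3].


A·B = 9·7 + 1·1 + 9·3 = 91
‖A‖ = √163 = 12.7671, ‖B‖ = √59 = 7.6811
cos = 91/(√163·√59) = 91/√9617 = 0.9279

0.9279


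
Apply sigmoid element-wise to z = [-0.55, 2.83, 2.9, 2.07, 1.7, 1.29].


σ(-0.55) = 1/(1+e^0.55) = 0.3659
σ(2.83) = 1/(1+e^-2.83) = 0.9443
σ(2.9) = 1/(1+e^-2.9) = 0.9478
σ(2.07) = 1/(1+e^-2.07) = 0.888
σ(1.7) = 1/(1+e^-1.7) = 0.8455
σ(1.29) = 1/(1+e^-1.29) = 0.7841
result = [0.3659, 0.9443, 0.9478, 0.888, 0.8455, 0.7841]

[0.3659, 0.9443, 0.9478, 0.888, 0.8455, 0.7841]


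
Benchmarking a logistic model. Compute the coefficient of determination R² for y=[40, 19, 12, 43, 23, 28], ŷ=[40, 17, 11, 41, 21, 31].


ȳ = 27.5
SS_res = Σ(y-ŷ)² = 22
SS_tot = Σ(y-ȳ)² = 729.5
R² = 1 - SS_res/SS_tot = 1 - 0.0302 = 0.9698

0.9698


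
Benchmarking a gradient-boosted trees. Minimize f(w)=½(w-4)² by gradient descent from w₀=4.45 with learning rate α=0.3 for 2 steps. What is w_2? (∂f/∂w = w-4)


step 1: grad = 4.45-4 = 0.45; w = 4.45 - 0.3·(0.45) = 4.315
step 2: grad = 4.315-4 = 0.315; w = 4.315 - 0.3·(0.315) = 4.2205

4.2205


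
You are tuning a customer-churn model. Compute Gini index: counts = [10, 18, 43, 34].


Probabilities: [10/105, 18/105, 43/105, 34/105] ≈ [0.0952, 0.1714, 0.4095, 0.3238]
Σpᵢ² = (100 + 324 + 1849 + 1156)/105² = 3429/11025
Gini = 1 - Σpᵢ² = 1 - 3429/11025 = 0.689

0.689


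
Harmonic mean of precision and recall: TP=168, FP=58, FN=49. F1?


Precision = 168/226 = 0.7434
Recall = 168/217 = 0.7742
F1 = 2·P·R/(P+R) = 2·TP/(2·TP+FP+FN) = 336/(336+58+49) = 336/443 = 0.7585

0.7585


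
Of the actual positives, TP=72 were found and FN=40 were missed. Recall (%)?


Recall = TP/(TP+FN)
= 72/(72+40)
= 72/112 = 64.29%

64.29%


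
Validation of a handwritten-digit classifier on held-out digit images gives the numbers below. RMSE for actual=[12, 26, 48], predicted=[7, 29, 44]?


MSE = 50/3 = 16.6667
RMSE = √(50/3) = 4.0825

4.0825


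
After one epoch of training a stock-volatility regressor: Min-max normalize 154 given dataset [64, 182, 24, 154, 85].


min=24, max=182
(154-24)/(182-24) = 130/158 = 0.8228

0.8228


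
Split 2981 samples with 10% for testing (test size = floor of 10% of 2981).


Test = ⌊2981·10/100⌋ = 298
Train = 2981 - 298 = 2683

Train: 2683, Test: 298


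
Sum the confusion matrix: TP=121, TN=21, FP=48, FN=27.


Total = TP + TN + FP + FN
= 121 + 21 + 48 + 27
= 217
(Predicted positive: 169, predicted negative: 48)

217


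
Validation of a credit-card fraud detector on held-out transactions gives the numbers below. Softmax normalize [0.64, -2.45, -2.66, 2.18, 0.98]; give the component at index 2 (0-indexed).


Exponentials: e^0.64=1.8965, e^-2.45=0.0863, e^-2.66=0.0699, e^2.18=8.8463, e^0.98=2.6645
Sum = 13.5635
Softmax = [0.1398, 0.0064, 0.0052, 0.6522, 0.1964]
p[2] = 0.0699/13.5635 = 0.0052

0.0052


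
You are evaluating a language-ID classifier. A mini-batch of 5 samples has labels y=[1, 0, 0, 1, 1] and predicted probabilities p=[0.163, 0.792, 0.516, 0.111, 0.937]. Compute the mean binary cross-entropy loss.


L[0] = -ln(0.163) = 1.814
L[1] = -ln(1-0.792) = -ln(0.208) = 1.5702
L[2] = -ln(1-0.516) = -ln(0.484) = 0.7257
L[3] = -ln(0.111) = 2.1982
L[4] = -ln(0.937) = 0.0651
mean = (1.814 + 1.5702 + 0.7257 + 2.1982 + 0.0651)/5 = 1.2746

1.2746


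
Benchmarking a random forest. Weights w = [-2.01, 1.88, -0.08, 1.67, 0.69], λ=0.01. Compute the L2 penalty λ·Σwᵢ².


‖w‖₂² = (-2.01)² + (1.88)² + (-0.08)² + (1.67)² + (0.69)²
     = 4.0401 + 3.5344 + 0.0064 + 2.7889 + 0.4761
     = 10.8459
λ·‖w‖₂² = 0.01·10.8459 = 0.108459

0.108459


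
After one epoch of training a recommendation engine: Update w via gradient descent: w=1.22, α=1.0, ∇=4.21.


w_new = w - α·∇
= 1.22 - 1.0·4.21
= 1.22 - 4.21
= -2.99

-2.99


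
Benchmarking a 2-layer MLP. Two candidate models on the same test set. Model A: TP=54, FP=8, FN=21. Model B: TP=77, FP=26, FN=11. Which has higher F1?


Model A: P=54/62=0.871, R=54/75=0.72, F1=2PR/(P+R)=2TP/(2TP+FP+FN)=108/137=0.7883
Model B: P=77/103=0.7476, R=77/88=0.875, F1=2PR/(P+R)=2TP/(2TP+FP+FN)=154/191=0.8063
0.7883 < 0.8063 → Model B

Model B


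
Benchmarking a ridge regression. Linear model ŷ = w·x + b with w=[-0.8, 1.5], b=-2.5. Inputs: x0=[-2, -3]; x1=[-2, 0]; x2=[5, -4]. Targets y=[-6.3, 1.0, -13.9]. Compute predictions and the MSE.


ŷ0 = (-0.8)·(-2) + (1.5)·(-3) - 2.5 = -5.4
ŷ1 = (-0.8)·(-2) + (1.5)·(0) - 2.5 = -0.9
ŷ2 = (-0.8)·(5) + (1.5)·(-4) - 2.5 = -12.5
errors² = [0.81, 3.61, 1.96]
MSE = 6.3800/3 = 2.1267

2.1267


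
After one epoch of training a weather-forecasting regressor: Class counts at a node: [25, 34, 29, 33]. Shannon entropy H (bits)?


Probabilities: [25/121, 34/121, 29/121, 33/121] ≈ [0.2066, 0.281, 0.2397, 0.2727]
H = -((25/121)·log₂(25/121) + (34/121)·log₂(34/121) + (29/121)·log₂(29/121) + (33/121)·log₂(33/121))
  = 1.9898 bits

1.9898 bits


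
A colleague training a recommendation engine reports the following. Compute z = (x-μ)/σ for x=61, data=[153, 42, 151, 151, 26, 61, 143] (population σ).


μ = 103.8571, σ = 53.6082
z = (61 - 103.8571)/53.6082 = -0.7995

-0.7995


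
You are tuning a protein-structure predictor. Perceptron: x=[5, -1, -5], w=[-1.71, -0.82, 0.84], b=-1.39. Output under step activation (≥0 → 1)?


z = (5)·(-1.71) + (-1)·(-0.82) + (-5)·(0.84) - 1.39
  = -13.32
step(z) = 0 (z<0)

0


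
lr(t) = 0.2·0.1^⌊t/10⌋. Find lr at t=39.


n_drops = ⌊39/10⌋ = 3
lr = 0.2·0.1^3 = 0.2·0.001 = 0.0002

0.0002


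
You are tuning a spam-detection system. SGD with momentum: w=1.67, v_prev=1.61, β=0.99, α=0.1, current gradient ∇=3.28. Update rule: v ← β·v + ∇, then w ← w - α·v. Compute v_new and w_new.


v_new = 0.99·1.61 + 3.28 = 1.5939 + 3.28 = 4.8739
w_new = 1.67 - 0.1·4.8739 = 1.67 - 0.48739 = 1.18261

v_new=4.8739, w_new=1.18261


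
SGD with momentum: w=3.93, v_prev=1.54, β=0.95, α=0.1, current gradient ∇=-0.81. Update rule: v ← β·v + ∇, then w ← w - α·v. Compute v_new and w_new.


v_new = 0.95·1.54 - 0.81 = 1.463 - 0.81 = 0.653
w_new = 3.93 - 0.1·0.653 = 3.93 - 0.0653 = 3.8647

v_new=0.653, w_new=3.8647


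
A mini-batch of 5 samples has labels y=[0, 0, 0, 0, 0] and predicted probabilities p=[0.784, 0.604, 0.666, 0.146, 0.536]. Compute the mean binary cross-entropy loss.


L[0] = -ln(1-0.784) = -ln(0.216) = 1.5325
L[1] = -ln(1-0.604) = -ln(0.396) = 0.9263
L[2] = -ln(1-0.666) = -ln(0.334) = 1.0966
L[3] = -ln(1-0.146) = -ln(0.854) = 0.1578
L[4] = -ln(1-0.536) = -ln(0.464) = 0.7679
mean = (1.5325 + 0.9263 + 1.0966 + 0.1578 + 0.7679)/5 = 0.8962

0.8962


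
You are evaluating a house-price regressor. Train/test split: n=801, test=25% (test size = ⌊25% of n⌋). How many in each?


Test = ⌊801·25/100⌋ = 200
Train = 801 - 200 = 601

Train: 601, Test: 200


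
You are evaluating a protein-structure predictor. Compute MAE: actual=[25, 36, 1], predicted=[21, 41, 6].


Absolute errors: |25-21|=4, |36-41|=5, |1-6|=5
Sum = 14
MAE = 14/3 = 14/3

14/3


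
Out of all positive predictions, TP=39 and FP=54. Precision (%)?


Precision = TP/(TP+FP)
= 39/(39+54)
= 39/93 = 41.94%

41.94%


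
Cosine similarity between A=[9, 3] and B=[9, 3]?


A·B = 9·9 + 3·3 = 90
‖A‖ = √90 = 9.4868, ‖B‖ = √90 = 9.4868
cos = 90/(√90·√90) = 90/√8100 = 1.0

1.0


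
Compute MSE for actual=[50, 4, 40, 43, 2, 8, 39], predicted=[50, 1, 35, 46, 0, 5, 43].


Squared errors: (50-50)²=0, (4-1)²=9, (40-35)²=25, (43-46)²=9, (2-0)²=4, (8-5)²=9, (39-43)²=16
Sum = 72
MSE = 72/7 = 72/7

72/7


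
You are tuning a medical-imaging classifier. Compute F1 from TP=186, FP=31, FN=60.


Precision = 186/217 = 0.8571
Recall = 186/246 = 0.7561
F1 = 2·P·R/(P+R) = 2·TP/(2·TP+FP+FN) = 372/(372+31+60) = 372/463 = 0.8035

0.8035


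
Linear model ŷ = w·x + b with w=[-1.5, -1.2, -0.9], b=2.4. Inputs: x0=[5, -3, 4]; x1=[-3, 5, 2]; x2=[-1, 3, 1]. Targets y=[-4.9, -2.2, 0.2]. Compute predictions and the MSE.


ŷ0 = (-1.5)·(5) + (-1.2)·(-3) + (-0.9)·(4) + 2.4 = -5.1
ŷ1 = (-1.5)·(-3) + (-1.2)·(5) + (-0.9)·(2) + 2.4 = -0.9
ŷ2 = (-1.5)·(-1) + (-1.2)·(3) + (-0.9)·(1) + 2.4 = -0.6
errors² = [0.04, 1.69, 0.64]
MSE = 2.3700/3 = 0.79

0.79


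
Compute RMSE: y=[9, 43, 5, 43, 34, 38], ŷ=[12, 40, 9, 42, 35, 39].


MSE = 37/6 = 6.1667
RMSE = √(37/6) = 2.4833

2.4833
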